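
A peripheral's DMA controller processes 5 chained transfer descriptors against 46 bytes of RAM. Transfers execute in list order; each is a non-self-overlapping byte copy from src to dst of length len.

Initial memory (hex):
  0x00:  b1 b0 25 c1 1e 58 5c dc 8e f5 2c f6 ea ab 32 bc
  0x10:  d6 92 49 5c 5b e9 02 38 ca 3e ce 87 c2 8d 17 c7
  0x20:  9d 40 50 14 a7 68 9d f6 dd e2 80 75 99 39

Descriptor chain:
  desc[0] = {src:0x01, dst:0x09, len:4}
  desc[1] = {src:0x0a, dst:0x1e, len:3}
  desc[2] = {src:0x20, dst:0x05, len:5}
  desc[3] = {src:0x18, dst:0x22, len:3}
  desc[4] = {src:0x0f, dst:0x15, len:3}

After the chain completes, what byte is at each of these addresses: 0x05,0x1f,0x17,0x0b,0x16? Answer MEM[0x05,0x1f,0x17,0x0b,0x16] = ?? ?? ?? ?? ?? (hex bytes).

D0: mem[0x09..0x0c] <- [b0 25 c1 1e]
D1: mem[0x1e..0x20] <- [25 c1 1e]
D2: mem[0x05..0x09] <- [1e 40 50 14 a7]
D3: mem[0x22..0x24] <- [ca 3e ce]
D4: mem[0x15..0x17] <- [bc d6 92]
query mem[0x05]=0x1e, mem[0x1f]=0xc1, mem[0x17]=0x92, mem[0x0b]=0xc1, mem[0x16]=0xd6

MEM[0x05,0x1f,0x17,0x0b,0x16] = 1e c1 92 c1 d6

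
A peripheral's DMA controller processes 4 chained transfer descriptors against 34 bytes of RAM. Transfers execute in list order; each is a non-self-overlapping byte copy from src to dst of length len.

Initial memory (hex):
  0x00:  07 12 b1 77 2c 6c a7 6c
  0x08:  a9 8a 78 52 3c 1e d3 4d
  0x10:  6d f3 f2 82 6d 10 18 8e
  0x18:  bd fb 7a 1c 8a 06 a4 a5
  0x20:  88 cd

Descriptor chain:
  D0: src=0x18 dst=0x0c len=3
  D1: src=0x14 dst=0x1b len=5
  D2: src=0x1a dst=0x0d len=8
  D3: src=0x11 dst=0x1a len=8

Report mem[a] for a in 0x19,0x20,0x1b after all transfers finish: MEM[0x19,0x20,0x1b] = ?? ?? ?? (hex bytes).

MEM[0x19,0x20,0x1b] = fb 8e bd

  after D0: wrote 3B at 0x0c = bdfb7a
  after D1: wrote 5B at 0x1b = 6d10188ebd
  after D2: wrote 8B at 0x0d = 7a6d10188ebd88cd
  after D3: wrote 8B at 0x1a = 8ebd88cd10188ebd
query mem[0x19]=0xfb, mem[0x20]=0x8e, mem[0x1b]=0xbd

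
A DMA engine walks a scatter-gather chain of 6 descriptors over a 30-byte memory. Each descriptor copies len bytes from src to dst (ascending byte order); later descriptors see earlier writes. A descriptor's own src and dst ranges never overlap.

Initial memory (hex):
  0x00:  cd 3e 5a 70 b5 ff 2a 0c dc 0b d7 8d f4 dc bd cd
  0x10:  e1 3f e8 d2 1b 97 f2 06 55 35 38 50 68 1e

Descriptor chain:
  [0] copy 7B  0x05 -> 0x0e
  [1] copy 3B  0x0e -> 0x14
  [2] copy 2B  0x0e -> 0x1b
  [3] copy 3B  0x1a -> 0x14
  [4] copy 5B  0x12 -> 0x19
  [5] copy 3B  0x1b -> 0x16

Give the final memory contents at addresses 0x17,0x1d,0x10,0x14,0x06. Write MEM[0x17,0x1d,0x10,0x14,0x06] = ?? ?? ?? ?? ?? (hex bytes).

MEM[0x17,0x1d,0x10,0x14,0x06] = ff 2a 0c 38 2a

#0 dst[0x0e+7] := {0xff,0x2a,0x0c,0xdc,0x0b,0xd7,0x8d}
#1 dst[0x14+3] := {0xff,0x2a,0x0c}
#2 dst[0x1b+2] := {0xff,0x2a}
#3 dst[0x14+3] := {0x38,0xff,0x2a}
#4 dst[0x19+5] := {0x0b,0xd7,0x38,0xff,0x2a}
#5 dst[0x16+3] := {0x38,0xff,0x2a}
query mem[0x17]=0xff, mem[0x1d]=0x2a, mem[0x10]=0x0c, mem[0x14]=0x38, mem[0x06]=0x2a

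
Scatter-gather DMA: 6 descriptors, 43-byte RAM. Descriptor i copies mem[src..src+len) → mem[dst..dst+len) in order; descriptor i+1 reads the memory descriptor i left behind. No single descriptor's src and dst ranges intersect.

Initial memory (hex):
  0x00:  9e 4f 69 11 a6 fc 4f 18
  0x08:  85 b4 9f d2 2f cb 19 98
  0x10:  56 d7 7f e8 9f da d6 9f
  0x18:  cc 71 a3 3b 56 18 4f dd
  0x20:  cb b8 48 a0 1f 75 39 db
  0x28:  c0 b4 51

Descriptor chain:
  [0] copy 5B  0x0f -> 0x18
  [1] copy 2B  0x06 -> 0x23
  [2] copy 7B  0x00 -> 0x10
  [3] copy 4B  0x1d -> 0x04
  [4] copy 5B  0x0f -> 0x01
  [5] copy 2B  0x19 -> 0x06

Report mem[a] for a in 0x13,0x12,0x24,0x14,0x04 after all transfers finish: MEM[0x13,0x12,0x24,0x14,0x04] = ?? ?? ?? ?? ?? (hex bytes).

  after D0: wrote 5B at 0x18 = 9856d77fe8
  after D1: wrote 2B at 0x23 = 4f18
  after D2: wrote 7B at 0x10 = 9e4f6911a6fc4f
  after D3: wrote 4B at 0x04 = 184fddcb
  after D4: wrote 5B at 0x01 = 989e4f6911
  after D5: wrote 2B at 0x06 = 56d7
query mem[0x13]=0x11, mem[0x12]=0x69, mem[0x24]=0x18, mem[0x14]=0xa6, mem[0x04]=0x69

MEM[0x13,0x12,0x24,0x14,0x04] = 11 69 18 a6 69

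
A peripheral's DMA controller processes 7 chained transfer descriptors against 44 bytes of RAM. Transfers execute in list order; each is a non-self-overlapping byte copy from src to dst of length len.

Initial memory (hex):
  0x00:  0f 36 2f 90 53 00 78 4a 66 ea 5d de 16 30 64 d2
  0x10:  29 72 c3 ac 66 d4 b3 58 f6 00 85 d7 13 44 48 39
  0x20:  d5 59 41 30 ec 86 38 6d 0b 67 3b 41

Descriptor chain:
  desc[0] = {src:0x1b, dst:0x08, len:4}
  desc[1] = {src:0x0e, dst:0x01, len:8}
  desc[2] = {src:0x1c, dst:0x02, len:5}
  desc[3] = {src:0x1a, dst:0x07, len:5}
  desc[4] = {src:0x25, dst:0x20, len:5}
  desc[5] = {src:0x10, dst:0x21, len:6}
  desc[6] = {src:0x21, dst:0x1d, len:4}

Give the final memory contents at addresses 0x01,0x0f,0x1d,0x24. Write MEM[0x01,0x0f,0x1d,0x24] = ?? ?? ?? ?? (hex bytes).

#0 dst[0x08+4] := {0xd7,0x13,0x44,0x48}
#1 dst[0x01+8] := {0x64,0xd2,0x29,0x72,0xc3,0xac,0x66,0xd4}
#2 dst[0x02+5] := {0x13,0x44,0x48,0x39,0xd5}
#3 dst[0x07+5] := {0x85,0xd7,0x13,0x44,0x48}
#4 dst[0x20+5] := {0x86,0x38,0x6d,0x0b,0x67}
#5 dst[0x21+6] := {0x29,0x72,0xc3,0xac,0x66,0xd4}
#6 dst[0x1d+4] := {0x29,0x72,0xc3,0xac}
query mem[0x01]=0x64, mem[0x0f]=0xd2, mem[0x1d]=0x29, mem[0x24]=0xac

MEM[0x01,0x0f,0x1d,0x24] = 64 d2 29 ac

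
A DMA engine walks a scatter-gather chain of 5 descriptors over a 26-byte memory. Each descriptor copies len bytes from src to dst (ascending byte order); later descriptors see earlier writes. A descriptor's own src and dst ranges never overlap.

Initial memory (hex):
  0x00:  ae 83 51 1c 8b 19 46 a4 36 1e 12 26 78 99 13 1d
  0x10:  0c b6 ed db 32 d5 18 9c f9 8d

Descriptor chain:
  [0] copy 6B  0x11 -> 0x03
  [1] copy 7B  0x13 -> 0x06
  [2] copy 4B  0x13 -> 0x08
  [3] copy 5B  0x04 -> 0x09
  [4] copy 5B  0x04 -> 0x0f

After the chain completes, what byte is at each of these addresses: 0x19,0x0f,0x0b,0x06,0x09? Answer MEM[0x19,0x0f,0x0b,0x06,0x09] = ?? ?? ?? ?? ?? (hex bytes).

MEM[0x19,0x0f,0x0b,0x06,0x09] = 8d ed db db ed

  after D0: wrote 6B at 0x03 = b6eddb32d518
  after D1: wrote 7B at 0x06 = db32d5189cf98d
  after D2: wrote 4B at 0x08 = db32d518
  after D3: wrote 5B at 0x09 = eddbdb32db
  after D4: wrote 5B at 0x0f = eddbdb32db
query mem[0x19]=0x8d, mem[0x0f]=0xed, mem[0x0b]=0xdb, mem[0x06]=0xdb, mem[0x09]=0xed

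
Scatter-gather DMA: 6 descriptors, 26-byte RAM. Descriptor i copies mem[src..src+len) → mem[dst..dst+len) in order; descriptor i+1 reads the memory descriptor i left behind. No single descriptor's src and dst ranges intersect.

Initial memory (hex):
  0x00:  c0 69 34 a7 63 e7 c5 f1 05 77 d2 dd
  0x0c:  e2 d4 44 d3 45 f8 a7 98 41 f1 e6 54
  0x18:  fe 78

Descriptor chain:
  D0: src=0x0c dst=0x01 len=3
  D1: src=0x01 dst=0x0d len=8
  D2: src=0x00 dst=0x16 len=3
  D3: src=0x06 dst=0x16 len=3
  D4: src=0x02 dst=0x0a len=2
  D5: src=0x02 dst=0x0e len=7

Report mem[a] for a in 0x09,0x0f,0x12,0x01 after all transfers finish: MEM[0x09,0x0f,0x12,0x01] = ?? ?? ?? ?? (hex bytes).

  after D0: wrote 3B at 0x01 = e2d444
  after D1: wrote 8B at 0x0d = e2d44463e7c5f105
  after D2: wrote 3B at 0x16 = c0e2d4
  after D3: wrote 3B at 0x16 = c5f105
  after D4: wrote 2B at 0x0a = d444
  after D5: wrote 7B at 0x0e = d44463e7c5f105
query mem[0x09]=0x77, mem[0x0f]=0x44, mem[0x12]=0xc5, mem[0x01]=0xe2

MEM[0x09,0x0f,0x12,0x01] = 77 44 c5 e2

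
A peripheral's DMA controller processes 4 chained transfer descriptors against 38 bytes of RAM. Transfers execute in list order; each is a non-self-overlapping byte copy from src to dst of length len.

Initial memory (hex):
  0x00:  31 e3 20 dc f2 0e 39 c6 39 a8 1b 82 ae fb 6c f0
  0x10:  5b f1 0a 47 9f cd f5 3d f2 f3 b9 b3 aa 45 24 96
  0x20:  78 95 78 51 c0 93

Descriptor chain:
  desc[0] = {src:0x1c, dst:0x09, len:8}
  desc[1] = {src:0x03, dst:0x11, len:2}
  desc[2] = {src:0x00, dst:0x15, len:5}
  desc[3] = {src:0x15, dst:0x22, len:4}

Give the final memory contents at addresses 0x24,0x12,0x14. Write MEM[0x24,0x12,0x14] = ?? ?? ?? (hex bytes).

D0: mem[0x09..0x10] <- [aa 45 24 96 78 95 78 51]
D1: mem[0x11..0x12] <- [dc f2]
D2: mem[0x15..0x19] <- [31 e3 20 dc f2]
D3: mem[0x22..0x25] <- [31 e3 20 dc]
query mem[0x24]=0x20, mem[0x12]=0xf2, mem[0x14]=0x9f

MEM[0x24,0x12,0x14] = 20 f2 9f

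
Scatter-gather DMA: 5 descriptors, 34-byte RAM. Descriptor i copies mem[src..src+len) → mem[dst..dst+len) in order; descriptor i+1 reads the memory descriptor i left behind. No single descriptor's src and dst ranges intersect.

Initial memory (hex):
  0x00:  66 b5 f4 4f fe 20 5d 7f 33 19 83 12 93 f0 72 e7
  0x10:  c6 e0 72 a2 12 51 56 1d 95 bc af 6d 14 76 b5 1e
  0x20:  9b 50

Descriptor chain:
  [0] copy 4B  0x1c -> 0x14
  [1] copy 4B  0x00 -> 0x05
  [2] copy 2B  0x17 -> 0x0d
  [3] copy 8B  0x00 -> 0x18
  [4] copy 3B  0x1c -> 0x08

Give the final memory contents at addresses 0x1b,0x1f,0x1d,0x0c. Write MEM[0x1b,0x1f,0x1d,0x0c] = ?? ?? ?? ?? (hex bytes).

[0] 0x1c->0x14 len=4 : 14 76 b5 1e
[1] 0x00->0x05 len=4 : 66 b5 f4 4f
[2] 0x17->0x0d len=2 : 1e 95
[3] 0x00->0x18 len=8 : 66 b5 f4 4f fe 66 b5 f4
[4] 0x1c->0x08 len=3 : fe 66 b5
query mem[0x1b]=0x4f, mem[0x1f]=0xf4, mem[0x1d]=0x66, mem[0x0c]=0x93

MEM[0x1b,0x1f,0x1d,0x0c] = 4f f4 66 93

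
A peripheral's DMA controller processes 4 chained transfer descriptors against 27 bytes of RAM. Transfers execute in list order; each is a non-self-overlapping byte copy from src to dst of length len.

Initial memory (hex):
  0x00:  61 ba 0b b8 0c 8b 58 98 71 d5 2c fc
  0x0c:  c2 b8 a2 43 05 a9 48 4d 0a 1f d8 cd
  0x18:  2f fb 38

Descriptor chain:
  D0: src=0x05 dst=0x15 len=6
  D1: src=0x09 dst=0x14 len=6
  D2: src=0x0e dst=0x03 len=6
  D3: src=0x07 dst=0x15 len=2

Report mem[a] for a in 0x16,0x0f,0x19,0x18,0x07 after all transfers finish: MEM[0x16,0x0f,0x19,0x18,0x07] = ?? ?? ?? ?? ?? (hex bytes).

  after D0: wrote 6B at 0x15 = 8b589871d52c
  after D1: wrote 6B at 0x14 = d52cfcc2b8a2
  after D2: wrote 6B at 0x03 = a24305a9484d
  after D3: wrote 2B at 0x15 = 484d
query mem[0x16]=0x4d, mem[0x0f]=0x43, mem[0x19]=0xa2, mem[0x18]=0xb8, mem[0x07]=0x48

MEM[0x16,0x0f,0x19,0x18,0x07] = 4d 43 a2 b8 48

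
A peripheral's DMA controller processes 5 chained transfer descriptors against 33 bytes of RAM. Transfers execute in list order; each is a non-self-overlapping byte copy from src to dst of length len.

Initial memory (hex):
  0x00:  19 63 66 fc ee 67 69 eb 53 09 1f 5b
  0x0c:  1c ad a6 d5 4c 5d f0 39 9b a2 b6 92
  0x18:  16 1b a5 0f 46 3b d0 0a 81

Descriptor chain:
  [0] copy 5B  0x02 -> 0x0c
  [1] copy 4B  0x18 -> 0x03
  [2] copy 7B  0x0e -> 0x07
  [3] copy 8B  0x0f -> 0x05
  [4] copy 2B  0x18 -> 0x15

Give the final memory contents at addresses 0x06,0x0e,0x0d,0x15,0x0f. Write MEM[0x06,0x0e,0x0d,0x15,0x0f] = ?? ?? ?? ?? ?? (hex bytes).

MEM[0x06,0x0e,0x0d,0x15,0x0f] = 69 ee 9b 16 67

  after D0: wrote 5B at 0x0c = 66fcee6769
  after D1: wrote 4B at 0x03 = 161ba50f
  after D2: wrote 7B at 0x07 = ee67695df0399b
  after D3: wrote 8B at 0x05 = 67695df0399ba2b6
  after D4: wrote 2B at 0x15 = 161b
query mem[0x06]=0x69, mem[0x0e]=0xee, mem[0x0d]=0x9b, mem[0x15]=0x16, mem[0x0f]=0x67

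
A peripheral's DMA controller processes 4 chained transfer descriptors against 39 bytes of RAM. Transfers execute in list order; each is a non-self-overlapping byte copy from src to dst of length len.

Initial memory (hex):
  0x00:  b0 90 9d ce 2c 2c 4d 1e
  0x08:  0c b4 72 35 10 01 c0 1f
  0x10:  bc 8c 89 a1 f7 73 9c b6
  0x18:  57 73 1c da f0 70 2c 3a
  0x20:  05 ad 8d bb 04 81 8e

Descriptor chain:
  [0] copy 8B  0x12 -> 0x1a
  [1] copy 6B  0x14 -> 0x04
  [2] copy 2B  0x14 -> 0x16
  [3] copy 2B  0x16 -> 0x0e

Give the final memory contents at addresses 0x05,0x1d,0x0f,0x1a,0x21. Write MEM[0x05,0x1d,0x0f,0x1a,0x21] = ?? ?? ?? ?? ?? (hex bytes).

MEM[0x05,0x1d,0x0f,0x1a,0x21] = 73 73 73 89 73

  after D0: wrote 8B at 0x1a = 89a1f7739cb65773
  after D1: wrote 6B at 0x04 = f7739cb65773
  after D2: wrote 2B at 0x16 = f773
  after D3: wrote 2B at 0x0e = f773
query mem[0x05]=0x73, mem[0x1d]=0x73, mem[0x0f]=0x73, mem[0x1a]=0x89, mem[0x21]=0x73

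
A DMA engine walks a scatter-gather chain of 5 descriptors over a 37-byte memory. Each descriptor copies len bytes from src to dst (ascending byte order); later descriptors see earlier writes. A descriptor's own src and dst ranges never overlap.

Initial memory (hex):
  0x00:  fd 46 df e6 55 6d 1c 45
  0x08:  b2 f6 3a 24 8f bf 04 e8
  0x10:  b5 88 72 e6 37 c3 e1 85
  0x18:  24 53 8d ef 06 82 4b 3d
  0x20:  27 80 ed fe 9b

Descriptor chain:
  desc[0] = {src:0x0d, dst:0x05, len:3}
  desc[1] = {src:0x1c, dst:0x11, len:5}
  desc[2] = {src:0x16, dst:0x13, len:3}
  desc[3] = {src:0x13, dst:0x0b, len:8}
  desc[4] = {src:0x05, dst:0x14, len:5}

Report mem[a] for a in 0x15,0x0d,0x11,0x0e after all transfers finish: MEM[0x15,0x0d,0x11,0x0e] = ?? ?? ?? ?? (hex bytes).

MEM[0x15,0x0d,0x11,0x0e] = 04 24 53 e1

  after D0: wrote 3B at 0x05 = bf04e8
  after D1: wrote 5B at 0x11 = 06824b3d27
  after D2: wrote 3B at 0x13 = e18524
  after D3: wrote 8B at 0x0b = e18524e18524538d
  after D4: wrote 5B at 0x14 = bf04e8b2f6
query mem[0x15]=0x04, mem[0x0d]=0x24, mem[0x11]=0x53, mem[0x0e]=0xe1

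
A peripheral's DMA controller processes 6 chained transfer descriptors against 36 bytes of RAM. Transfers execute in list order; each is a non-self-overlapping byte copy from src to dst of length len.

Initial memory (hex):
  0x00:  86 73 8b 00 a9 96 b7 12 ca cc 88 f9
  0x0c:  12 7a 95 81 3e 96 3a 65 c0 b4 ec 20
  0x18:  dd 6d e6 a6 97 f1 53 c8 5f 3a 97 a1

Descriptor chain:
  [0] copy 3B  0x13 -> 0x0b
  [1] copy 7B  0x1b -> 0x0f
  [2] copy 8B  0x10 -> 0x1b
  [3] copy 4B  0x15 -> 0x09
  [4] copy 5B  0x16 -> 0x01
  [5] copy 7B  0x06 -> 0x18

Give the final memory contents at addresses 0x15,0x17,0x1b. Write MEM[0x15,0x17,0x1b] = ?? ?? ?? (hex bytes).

MEM[0x15,0x17,0x1b] = 3a 20 3a

#0 dst[0x0b+3] := {0x65,0xc0,0xb4}
#1 dst[0x0f+7] := {0xa6,0x97,0xf1,0x53,0xc8,0x5f,0x3a}
#2 dst[0x1b+8] := {0x97,0xf1,0x53,0xc8,0x5f,0x3a,0xec,0x20}
#3 dst[0x09+4] := {0x3a,0xec,0x20,0xdd}
#4 dst[0x01+5] := {0xec,0x20,0xdd,0x6d,0xe6}
#5 dst[0x18+7] := {0xb7,0x12,0xca,0x3a,0xec,0x20,0xdd}
query mem[0x15]=0x3a, mem[0x17]=0x20, mem[0x1b]=0x3a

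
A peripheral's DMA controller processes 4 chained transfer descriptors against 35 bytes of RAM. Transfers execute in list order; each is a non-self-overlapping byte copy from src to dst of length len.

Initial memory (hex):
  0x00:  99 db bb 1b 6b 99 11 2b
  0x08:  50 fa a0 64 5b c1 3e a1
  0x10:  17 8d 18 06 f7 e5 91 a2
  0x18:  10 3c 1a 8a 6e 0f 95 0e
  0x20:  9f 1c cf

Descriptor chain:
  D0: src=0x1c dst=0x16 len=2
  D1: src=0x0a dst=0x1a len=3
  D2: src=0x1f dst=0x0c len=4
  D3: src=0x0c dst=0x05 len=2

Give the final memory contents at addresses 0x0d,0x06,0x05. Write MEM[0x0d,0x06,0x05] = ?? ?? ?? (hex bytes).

  after D0: wrote 2B at 0x16 = 6e0f
  after D1: wrote 3B at 0x1a = a0645b
  after D2: wrote 4B at 0x0c = 0e9f1ccf
  after D3: wrote 2B at 0x05 = 0e9f
query mem[0x0d]=0x9f, mem[0x06]=0x9f, mem[0x05]=0x0e

MEM[0x0d,0x06,0x05] = 9f 9f 0e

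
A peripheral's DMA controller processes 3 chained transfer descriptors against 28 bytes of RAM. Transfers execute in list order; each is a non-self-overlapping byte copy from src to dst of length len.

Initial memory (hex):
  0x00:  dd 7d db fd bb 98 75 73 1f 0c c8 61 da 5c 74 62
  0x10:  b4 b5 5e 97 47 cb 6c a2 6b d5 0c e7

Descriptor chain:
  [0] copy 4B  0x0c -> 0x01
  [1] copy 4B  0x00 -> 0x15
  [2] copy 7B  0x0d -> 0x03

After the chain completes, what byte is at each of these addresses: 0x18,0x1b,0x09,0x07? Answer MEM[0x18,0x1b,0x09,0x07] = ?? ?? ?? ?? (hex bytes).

MEM[0x18,0x1b,0x09,0x07] = 74 e7 97 b5

  after D0: wrote 4B at 0x01 = da5c7462
  after D1: wrote 4B at 0x15 = ddda5c74
  after D2: wrote 7B at 0x03 = 5c7462b4b55e97
query mem[0x18]=0x74, mem[0x1b]=0xe7, mem[0x09]=0x97, mem[0x07]=0xb5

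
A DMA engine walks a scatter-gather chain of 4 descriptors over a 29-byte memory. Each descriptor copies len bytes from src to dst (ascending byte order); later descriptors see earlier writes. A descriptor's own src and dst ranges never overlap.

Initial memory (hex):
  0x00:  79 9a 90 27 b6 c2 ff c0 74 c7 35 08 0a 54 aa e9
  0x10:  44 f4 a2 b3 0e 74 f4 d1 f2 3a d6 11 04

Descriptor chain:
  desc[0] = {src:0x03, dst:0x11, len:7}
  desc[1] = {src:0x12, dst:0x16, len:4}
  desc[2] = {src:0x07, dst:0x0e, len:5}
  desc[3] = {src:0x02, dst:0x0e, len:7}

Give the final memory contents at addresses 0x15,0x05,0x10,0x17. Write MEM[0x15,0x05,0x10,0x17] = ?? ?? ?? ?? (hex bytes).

MEM[0x15,0x05,0x10,0x17] = c0 c2 b6 c2

D0: mem[0x11..0x17] <- [27 b6 c2 ff c0 74 c7]
D1: mem[0x16..0x19] <- [b6 c2 ff c0]
D2: mem[0x0e..0x12] <- [c0 74 c7 35 08]
D3: mem[0x0e..0x14] <- [90 27 b6 c2 ff c0 74]
query mem[0x15]=0xc0, mem[0x05]=0xc2, mem[0x10]=0xb6, mem[0x17]=0xc2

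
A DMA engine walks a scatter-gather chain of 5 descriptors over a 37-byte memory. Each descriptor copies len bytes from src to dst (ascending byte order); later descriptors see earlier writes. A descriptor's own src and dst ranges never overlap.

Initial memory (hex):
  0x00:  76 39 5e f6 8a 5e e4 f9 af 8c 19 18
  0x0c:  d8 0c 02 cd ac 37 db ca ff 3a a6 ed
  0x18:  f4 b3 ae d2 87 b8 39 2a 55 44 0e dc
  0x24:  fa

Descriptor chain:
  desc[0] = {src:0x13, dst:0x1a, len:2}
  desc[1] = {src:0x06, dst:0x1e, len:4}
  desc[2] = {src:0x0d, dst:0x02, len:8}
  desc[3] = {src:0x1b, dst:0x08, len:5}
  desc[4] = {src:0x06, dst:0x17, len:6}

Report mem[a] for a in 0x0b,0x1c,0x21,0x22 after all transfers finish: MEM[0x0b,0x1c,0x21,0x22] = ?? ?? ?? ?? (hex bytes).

#0 dst[0x1a+2] := {0xca,0xff}
#1 dst[0x1e+4] := {0xe4,0xf9,0xaf,0x8c}
#2 dst[0x02+8] := {0x0c,0x02,0xcd,0xac,0x37,0xdb,0xca,0xff}
#3 dst[0x08+5] := {0xff,0x87,0xb8,0xe4,0xf9}
#4 dst[0x17+6] := {0x37,0xdb,0xff,0x87,0xb8,0xe4}
query mem[0x0b]=0xe4, mem[0x1c]=0xe4, mem[0x21]=0x8c, mem[0x22]=0x0e

MEM[0x0b,0x1c,0x21,0x22] = e4 e4 8c 0e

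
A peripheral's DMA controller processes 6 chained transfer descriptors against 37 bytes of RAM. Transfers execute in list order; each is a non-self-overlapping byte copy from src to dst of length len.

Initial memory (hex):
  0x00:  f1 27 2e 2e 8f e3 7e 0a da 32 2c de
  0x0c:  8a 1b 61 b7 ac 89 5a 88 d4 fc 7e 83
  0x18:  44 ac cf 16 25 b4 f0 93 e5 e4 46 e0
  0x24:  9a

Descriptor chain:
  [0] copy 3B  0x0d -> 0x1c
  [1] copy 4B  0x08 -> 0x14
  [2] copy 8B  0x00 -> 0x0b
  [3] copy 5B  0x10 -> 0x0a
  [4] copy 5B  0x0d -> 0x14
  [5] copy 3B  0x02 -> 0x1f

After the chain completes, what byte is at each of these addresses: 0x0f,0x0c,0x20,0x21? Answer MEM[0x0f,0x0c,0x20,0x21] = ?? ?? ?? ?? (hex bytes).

MEM[0x0f,0x0c,0x20,0x21] = 8f 0a 2e 8f

#0 dst[0x1c+3] := {0x1b,0x61,0xb7}
#1 dst[0x14+4] := {0xda,0x32,0x2c,0xde}
#2 dst[0x0b+8] := {0xf1,0x27,0x2e,0x2e,0x8f,0xe3,0x7e,0x0a}
#3 dst[0x0a+5] := {0xe3,0x7e,0x0a,0x88,0xda}
#4 dst[0x14+5] := {0x88,0xda,0x8f,0xe3,0x7e}
#5 dst[0x1f+3] := {0x2e,0x2e,0x8f}
query mem[0x0f]=0x8f, mem[0x0c]=0x0a, mem[0x20]=0x2e, mem[0x21]=0x8f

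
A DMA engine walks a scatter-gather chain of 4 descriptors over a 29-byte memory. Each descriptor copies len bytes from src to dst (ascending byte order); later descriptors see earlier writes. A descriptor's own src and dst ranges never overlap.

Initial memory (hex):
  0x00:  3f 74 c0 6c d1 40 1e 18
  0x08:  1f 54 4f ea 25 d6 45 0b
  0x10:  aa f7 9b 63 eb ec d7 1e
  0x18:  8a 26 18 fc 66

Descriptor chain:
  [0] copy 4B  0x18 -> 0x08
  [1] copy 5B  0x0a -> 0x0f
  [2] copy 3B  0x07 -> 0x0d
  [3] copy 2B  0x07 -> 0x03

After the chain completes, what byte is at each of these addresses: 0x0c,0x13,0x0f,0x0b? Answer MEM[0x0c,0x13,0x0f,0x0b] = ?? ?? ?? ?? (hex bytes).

#0 dst[0x08+4] := {0x8a,0x26,0x18,0xfc}
#1 dst[0x0f+5] := {0x18,0xfc,0x25,0xd6,0x45}
#2 dst[0x0d+3] := {0x18,0x8a,0x26}
#3 dst[0x03+2] := {0x18,0x8a}
query mem[0x0c]=0x25, mem[0x13]=0x45, mem[0x0f]=0x26, mem[0x0b]=0xfc

MEM[0x0c,0x13,0x0f,0x0b] = 25 45 26 fc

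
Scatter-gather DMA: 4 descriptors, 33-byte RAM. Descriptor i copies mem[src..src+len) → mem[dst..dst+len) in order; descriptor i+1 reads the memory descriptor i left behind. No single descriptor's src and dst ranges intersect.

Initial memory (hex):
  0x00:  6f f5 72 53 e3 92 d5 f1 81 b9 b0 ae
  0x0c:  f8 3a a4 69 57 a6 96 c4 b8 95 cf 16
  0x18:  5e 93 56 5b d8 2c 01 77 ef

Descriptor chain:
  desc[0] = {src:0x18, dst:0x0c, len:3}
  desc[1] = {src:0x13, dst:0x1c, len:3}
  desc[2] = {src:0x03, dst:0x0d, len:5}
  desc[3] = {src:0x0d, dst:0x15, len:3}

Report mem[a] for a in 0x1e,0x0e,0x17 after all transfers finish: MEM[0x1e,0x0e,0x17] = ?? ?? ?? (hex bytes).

  after D0: wrote 3B at 0x0c = 5e9356
  after D1: wrote 3B at 0x1c = c4b895
  after D2: wrote 5B at 0x0d = 53e392d5f1
  after D3: wrote 3B at 0x15 = 53e392
query mem[0x1e]=0x95, mem[0x0e]=0xe3, mem[0x17]=0x92

MEM[0x1e,0x0e,0x17] = 95 e3 92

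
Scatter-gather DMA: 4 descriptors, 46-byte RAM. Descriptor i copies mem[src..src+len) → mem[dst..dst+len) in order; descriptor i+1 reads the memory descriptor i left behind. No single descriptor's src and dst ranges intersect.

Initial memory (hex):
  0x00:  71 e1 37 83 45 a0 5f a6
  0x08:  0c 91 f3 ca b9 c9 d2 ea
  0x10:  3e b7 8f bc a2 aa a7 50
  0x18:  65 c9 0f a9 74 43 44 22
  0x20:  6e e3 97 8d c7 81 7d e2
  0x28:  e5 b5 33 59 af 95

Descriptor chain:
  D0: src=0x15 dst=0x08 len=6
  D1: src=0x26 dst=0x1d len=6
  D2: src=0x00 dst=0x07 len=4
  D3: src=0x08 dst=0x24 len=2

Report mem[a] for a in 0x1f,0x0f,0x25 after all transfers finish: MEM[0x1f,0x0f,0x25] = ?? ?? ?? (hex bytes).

MEM[0x1f,0x0f,0x25] = e5 ea 37

D0: mem[0x08..0x0d] <- [aa a7 50 65 c9 0f]
D1: mem[0x1d..0x22] <- [7d e2 e5 b5 33 59]
D2: mem[0x07..0x0a] <- [71 e1 37 83]
D3: mem[0x24..0x25] <- [e1 37]
query mem[0x1f]=0xe5, mem[0x0f]=0xea, mem[0x25]=0x37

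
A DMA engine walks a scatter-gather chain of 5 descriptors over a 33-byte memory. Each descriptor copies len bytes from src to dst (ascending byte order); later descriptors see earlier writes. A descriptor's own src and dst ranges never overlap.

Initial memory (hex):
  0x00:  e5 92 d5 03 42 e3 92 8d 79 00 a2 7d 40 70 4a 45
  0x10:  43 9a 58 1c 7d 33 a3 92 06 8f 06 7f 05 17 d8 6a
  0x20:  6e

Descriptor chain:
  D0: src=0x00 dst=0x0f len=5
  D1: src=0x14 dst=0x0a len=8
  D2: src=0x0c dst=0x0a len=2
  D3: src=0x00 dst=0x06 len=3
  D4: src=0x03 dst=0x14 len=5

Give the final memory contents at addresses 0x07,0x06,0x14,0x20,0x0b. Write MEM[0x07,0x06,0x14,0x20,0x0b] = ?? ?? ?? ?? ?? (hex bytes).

MEM[0x07,0x06,0x14,0x20,0x0b] = 92 e5 03 6e 92

#0 dst[0x0f+5] := {0xe5,0x92,0xd5,0x03,0x42}
#1 dst[0x0a+8] := {0x7d,0x33,0xa3,0x92,0x06,0x8f,0x06,0x7f}
#2 dst[0x0a+2] := {0xa3,0x92}
#3 dst[0x06+3] := {0xe5,0x92,0xd5}
#4 dst[0x14+5] := {0x03,0x42,0xe3,0xe5,0x92}
query mem[0x07]=0x92, mem[0x06]=0xe5, mem[0x14]=0x03, mem[0x20]=0x6e, mem[0x0b]=0x92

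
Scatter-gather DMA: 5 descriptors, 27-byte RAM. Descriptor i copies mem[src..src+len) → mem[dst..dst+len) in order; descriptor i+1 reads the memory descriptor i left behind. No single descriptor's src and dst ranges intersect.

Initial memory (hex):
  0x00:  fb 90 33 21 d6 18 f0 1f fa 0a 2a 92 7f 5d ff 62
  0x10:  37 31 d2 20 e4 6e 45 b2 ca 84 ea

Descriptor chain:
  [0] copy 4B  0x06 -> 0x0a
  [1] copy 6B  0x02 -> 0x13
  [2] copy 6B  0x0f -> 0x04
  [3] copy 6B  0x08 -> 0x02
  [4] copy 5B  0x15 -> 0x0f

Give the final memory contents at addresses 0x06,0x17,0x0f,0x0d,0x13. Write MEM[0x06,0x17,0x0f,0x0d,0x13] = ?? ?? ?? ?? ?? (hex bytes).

D0: mem[0x0a..0x0d] <- [f0 1f fa 0a]
D1: mem[0x13..0x18] <- [33 21 d6 18 f0 1f]
D2: mem[0x04..0x09] <- [62 37 31 d2 33 21]
D3: mem[0x02..0x07] <- [33 21 f0 1f fa 0a]
D4: mem[0x0f..0x13] <- [d6 18 f0 1f 84]
query mem[0x06]=0xfa, mem[0x17]=0xf0, mem[0x0f]=0xd6, mem[0x0d]=0x0a, mem[0x13]=0x84

MEM[0x06,0x17,0x0f,0x0d,0x13] = fa f0 d6 0a 84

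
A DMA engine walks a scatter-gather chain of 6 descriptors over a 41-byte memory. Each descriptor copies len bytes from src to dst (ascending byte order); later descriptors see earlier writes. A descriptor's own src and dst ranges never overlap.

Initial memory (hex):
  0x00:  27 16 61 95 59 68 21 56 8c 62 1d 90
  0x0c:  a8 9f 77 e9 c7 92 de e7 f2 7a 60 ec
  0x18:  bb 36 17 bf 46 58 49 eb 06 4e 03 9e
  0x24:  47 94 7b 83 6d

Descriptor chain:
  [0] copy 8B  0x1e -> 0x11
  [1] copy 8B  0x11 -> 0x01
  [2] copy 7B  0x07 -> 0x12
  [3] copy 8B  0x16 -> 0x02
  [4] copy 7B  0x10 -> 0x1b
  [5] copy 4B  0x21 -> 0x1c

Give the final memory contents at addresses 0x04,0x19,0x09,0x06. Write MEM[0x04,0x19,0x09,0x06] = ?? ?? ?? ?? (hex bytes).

[0] 0x1e->0x11 len=8 : 49 eb 06 4e 03 9e 47 94
[1] 0x11->0x01 len=8 : 49 eb 06 4e 03 9e 47 94
[2] 0x07->0x12 len=7 : 47 94 62 1d 90 a8 9f
[3] 0x16->0x02 len=8 : 90 a8 9f 36 17 bf 46 58
[4] 0x10->0x1b len=7 : c7 49 47 94 62 1d 90
[5] 0x21->0x1c len=4 : 90 03 9e 47
query mem[0x04]=0x9f, mem[0x19]=0x36, mem[0x09]=0x58, mem[0x06]=0x17

MEM[0x04,0x19,0x09,0x06] = 9f 36 58 17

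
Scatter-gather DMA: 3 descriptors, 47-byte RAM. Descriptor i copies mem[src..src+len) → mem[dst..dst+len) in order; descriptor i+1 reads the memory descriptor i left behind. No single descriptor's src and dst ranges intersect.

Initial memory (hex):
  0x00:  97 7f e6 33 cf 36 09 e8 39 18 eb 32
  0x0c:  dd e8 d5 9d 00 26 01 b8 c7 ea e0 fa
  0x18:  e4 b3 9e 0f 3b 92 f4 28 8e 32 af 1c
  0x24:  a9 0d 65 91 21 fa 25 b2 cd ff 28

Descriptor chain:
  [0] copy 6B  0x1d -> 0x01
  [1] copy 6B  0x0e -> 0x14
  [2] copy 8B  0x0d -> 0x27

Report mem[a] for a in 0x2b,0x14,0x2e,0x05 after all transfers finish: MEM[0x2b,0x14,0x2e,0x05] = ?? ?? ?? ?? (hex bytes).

D0: mem[0x01..0x06] <- [92 f4 28 8e 32 af]
D1: mem[0x14..0x19] <- [d5 9d 00 26 01 b8]
D2: mem[0x27..0x2e] <- [e8 d5 9d 00 26 01 b8 d5]
query mem[0x2b]=0x26, mem[0x14]=0xd5, mem[0x2e]=0xd5, mem[0x05]=0x32

MEM[0x2b,0x14,0x2e,0x05] = 26 d5 d5 32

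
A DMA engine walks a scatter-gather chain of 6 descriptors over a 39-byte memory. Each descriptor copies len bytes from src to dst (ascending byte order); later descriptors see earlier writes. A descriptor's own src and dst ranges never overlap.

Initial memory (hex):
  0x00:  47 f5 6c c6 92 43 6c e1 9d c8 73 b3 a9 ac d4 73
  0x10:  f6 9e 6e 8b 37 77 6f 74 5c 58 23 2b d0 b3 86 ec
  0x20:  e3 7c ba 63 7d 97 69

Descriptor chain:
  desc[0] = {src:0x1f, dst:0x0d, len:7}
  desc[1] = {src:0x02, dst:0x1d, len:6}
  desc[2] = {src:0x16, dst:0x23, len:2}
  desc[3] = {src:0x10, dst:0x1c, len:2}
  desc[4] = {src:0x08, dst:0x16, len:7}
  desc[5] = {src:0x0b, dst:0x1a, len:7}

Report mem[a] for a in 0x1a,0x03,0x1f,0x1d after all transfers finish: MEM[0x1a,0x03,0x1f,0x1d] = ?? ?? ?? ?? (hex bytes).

[0] 0x1f->0x0d len=7 : ec e3 7c ba 63 7d 97
[1] 0x02->0x1d len=6 : 6c c6 92 43 6c e1
[2] 0x16->0x23 len=2 : 6f 74
[3] 0x10->0x1c len=2 : ba 63
[4] 0x08->0x16 len=7 : 9d c8 73 b3 a9 ec e3
[5] 0x0b->0x1a len=7 : b3 a9 ec e3 7c ba 63
query mem[0x1a]=0xb3, mem[0x03]=0xc6, mem[0x1f]=0xba, mem[0x1d]=0xe3

MEM[0x1a,0x03,0x1f,0x1d] = b3 c6 ba e3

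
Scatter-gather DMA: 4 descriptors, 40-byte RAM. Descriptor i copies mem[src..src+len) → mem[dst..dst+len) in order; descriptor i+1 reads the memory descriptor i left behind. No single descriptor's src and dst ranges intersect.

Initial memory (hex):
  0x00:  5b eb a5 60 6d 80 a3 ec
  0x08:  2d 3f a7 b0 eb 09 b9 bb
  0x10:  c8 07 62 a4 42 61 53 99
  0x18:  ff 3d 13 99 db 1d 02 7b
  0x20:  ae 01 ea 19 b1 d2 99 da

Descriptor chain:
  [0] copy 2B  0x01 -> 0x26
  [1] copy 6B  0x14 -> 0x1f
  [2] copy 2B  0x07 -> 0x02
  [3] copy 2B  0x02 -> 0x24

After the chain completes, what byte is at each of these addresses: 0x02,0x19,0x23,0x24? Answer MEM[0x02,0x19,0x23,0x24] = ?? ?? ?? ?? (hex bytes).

#0 dst[0x26+2] := {0xeb,0xa5}
#1 dst[0x1f+6] := {0x42,0x61,0x53,0x99,0xff,0x3d}
#2 dst[0x02+2] := {0xec,0x2d}
#3 dst[0x24+2] := {0xec,0x2d}
query mem[0x02]=0xec, mem[0x19]=0x3d, mem[0x23]=0xff, mem[0x24]=0xec

MEM[0x02,0x19,0x23,0x24] = ec 3d ff ec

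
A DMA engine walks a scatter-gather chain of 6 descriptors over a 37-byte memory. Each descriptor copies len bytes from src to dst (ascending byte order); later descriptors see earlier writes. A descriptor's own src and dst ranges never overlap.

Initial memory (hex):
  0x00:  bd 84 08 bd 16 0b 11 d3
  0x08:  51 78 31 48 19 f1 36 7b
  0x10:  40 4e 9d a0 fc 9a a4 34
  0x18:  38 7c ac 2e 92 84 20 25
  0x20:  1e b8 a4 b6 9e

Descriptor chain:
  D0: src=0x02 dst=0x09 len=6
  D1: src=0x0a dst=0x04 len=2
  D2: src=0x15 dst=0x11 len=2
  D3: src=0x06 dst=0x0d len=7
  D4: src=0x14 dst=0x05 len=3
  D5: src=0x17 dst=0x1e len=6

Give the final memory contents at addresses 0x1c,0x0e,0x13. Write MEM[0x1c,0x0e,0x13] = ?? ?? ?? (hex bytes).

MEM[0x1c,0x0e,0x13] = 92 d3 0b

D0: mem[0x09..0x0e] <- [08 bd 16 0b 11 d3]
D1: mem[0x04..0x05] <- [bd 16]
D2: mem[0x11..0x12] <- [9a a4]
D3: mem[0x0d..0x13] <- [11 d3 51 08 bd 16 0b]
D4: mem[0x05..0x07] <- [fc 9a a4]
D5: mem[0x1e..0x23] <- [34 38 7c ac 2e 92]
query mem[0x1c]=0x92, mem[0x0e]=0xd3, mem[0x13]=0x0b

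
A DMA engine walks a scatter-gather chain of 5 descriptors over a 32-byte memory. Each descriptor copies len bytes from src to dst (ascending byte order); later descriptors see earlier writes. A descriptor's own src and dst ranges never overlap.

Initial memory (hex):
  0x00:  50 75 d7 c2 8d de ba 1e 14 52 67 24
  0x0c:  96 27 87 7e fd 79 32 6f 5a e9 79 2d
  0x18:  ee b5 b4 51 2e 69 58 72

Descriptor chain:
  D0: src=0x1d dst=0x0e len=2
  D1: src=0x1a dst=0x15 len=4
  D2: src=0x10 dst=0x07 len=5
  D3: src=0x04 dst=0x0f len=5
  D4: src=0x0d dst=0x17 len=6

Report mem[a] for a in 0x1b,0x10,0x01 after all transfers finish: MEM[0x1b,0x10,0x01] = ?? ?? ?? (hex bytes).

[0] 0x1d->0x0e len=2 : 69 58
[1] 0x1a->0x15 len=4 : b4 51 2e 69
[2] 0x10->0x07 len=5 : fd 79 32 6f 5a
[3] 0x04->0x0f len=5 : 8d de ba fd 79
[4] 0x0d->0x17 len=6 : 27 69 8d de ba fd
query mem[0x1b]=0xba, mem[0x10]=0xde, mem[0x01]=0x75

MEM[0x1b,0x10,0x01] = ba de 75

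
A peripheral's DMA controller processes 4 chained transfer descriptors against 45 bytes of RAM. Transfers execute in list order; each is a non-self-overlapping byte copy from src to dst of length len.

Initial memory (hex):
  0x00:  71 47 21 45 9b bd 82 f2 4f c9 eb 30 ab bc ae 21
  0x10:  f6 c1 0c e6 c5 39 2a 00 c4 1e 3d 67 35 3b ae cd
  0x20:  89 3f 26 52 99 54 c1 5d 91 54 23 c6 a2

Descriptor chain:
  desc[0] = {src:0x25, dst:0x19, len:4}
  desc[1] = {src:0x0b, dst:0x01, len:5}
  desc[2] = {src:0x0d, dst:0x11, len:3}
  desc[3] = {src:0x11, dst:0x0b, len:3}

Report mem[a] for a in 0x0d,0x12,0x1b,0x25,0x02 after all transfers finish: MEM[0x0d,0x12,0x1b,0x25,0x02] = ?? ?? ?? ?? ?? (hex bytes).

MEM[0x0d,0x12,0x1b,0x25,0x02] = 21 ae 5d 54 ab

D0: mem[0x19..0x1c] <- [54 c1 5d 91]
D1: mem[0x01..0x05] <- [30 ab bc ae 21]
D2: mem[0x11..0x13] <- [bc ae 21]
D3: mem[0x0b..0x0d] <- [bc ae 21]
query mem[0x0d]=0x21, mem[0x12]=0xae, mem[0x1b]=0x5d, mem[0x25]=0x54, mem[0x02]=0xab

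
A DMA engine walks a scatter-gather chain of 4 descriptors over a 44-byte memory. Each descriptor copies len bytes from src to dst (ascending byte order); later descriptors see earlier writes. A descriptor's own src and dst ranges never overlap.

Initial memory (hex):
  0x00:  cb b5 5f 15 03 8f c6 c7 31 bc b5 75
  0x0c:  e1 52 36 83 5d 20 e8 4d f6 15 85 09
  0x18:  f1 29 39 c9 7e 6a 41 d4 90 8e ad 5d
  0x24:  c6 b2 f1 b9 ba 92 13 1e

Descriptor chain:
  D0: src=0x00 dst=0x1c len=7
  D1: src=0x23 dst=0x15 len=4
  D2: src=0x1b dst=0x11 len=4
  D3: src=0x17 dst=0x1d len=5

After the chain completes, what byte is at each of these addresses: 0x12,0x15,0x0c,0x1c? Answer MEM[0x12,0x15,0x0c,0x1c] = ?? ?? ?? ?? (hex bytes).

#0 dst[0x1c+7] := {0xcb,0xb5,0x5f,0x15,0x03,0x8f,0xc6}
#1 dst[0x15+4] := {0x5d,0xc6,0xb2,0xf1}
#2 dst[0x11+4] := {0xc9,0xcb,0xb5,0x5f}
#3 dst[0x1d+5] := {0xb2,0xf1,0x29,0x39,0xc9}
query mem[0x12]=0xcb, mem[0x15]=0x5d, mem[0x0c]=0xe1, mem[0x1c]=0xcb

MEM[0x12,0x15,0x0c,0x1c] = cb 5d e1 cb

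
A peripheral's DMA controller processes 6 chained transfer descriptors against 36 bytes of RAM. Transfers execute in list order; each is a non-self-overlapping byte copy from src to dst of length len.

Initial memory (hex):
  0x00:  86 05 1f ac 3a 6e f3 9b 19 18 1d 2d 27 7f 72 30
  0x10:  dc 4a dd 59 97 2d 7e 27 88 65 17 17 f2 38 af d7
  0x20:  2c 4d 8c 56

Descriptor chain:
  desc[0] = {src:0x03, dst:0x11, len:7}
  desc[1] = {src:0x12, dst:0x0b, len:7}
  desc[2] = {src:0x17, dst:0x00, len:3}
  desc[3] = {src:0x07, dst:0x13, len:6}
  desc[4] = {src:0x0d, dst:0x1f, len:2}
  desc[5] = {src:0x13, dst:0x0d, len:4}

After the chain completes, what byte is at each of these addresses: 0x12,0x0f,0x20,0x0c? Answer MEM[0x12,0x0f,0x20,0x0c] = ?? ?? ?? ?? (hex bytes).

MEM[0x12,0x0f,0x20,0x0c] = 3a 18 9b 6e

#0 dst[0x11+7] := {0xac,0x3a,0x6e,0xf3,0x9b,0x19,0x18}
#1 dst[0x0b+7] := {0x3a,0x6e,0xf3,0x9b,0x19,0x18,0x88}
#2 dst[0x00+3] := {0x18,0x88,0x65}
#3 dst[0x13+6] := {0x9b,0x19,0x18,0x1d,0x3a,0x6e}
#4 dst[0x1f+2] := {0xf3,0x9b}
#5 dst[0x0d+4] := {0x9b,0x19,0x18,0x1d}
query mem[0x12]=0x3a, mem[0x0f]=0x18, mem[0x20]=0x9b, mem[0x0c]=0x6e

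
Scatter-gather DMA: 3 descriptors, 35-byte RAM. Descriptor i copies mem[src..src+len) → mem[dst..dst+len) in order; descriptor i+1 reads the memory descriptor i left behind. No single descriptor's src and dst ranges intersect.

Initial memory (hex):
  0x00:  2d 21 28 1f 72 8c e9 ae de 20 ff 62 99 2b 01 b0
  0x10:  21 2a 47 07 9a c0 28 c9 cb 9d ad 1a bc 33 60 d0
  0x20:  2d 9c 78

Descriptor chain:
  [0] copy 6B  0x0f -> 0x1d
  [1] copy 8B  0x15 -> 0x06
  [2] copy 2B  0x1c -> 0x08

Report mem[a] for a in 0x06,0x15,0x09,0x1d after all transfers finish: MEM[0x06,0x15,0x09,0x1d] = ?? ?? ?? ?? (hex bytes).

  after D0: wrote 6B at 0x1d = b0212a47079a
  after D1: wrote 8B at 0x06 = c028c9cb9dad1abc
  after D2: wrote 2B at 0x08 = bcb0
query mem[0x06]=0xc0, mem[0x15]=0xc0, mem[0x09]=0xb0, mem[0x1d]=0xb0

MEM[0x06,0x15,0x09,0x1d] = c0 c0 b0 b0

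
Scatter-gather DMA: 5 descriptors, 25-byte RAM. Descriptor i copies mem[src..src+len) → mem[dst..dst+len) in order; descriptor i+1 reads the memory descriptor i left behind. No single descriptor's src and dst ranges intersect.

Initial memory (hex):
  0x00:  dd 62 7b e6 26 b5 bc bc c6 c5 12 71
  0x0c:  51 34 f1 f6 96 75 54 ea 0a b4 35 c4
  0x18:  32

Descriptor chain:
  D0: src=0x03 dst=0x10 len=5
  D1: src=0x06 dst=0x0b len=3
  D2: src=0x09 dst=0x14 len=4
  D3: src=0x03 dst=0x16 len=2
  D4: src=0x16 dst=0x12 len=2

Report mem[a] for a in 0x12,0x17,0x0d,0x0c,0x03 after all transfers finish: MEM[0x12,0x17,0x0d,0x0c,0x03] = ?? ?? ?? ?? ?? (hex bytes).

  after D0: wrote 5B at 0x10 = e626b5bcbc
  after D1: wrote 3B at 0x0b = bcbcc6
  after D2: wrote 4B at 0x14 = c512bcbc
  after D3: wrote 2B at 0x16 = e626
  after D4: wrote 2B at 0x12 = e626
query mem[0x12]=0xe6, mem[0x17]=0x26, mem[0x0d]=0xc6, mem[0x0c]=0xbc, mem[0x03]=0xe6

MEM[0x12,0x17,0x0d,0x0c,0x03] = e6 26 c6 bc e6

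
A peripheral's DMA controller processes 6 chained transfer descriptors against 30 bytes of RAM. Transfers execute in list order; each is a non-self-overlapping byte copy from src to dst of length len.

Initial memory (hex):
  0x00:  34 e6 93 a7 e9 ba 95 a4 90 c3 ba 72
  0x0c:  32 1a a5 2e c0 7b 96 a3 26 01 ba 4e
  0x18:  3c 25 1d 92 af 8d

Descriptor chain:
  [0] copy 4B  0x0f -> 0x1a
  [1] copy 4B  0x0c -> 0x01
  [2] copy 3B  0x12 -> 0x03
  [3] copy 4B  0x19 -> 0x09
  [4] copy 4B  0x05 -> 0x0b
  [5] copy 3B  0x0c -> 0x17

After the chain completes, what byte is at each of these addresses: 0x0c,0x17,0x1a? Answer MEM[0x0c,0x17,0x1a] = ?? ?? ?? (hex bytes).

MEM[0x0c,0x17,0x1a] = 95 95 2e

D0: mem[0x1a..0x1d] <- [2e c0 7b 96]
D1: mem[0x01..0x04] <- [32 1a a5 2e]
D2: mem[0x03..0x05] <- [96 a3 26]
D3: mem[0x09..0x0c] <- [25 2e c0 7b]
D4: mem[0x0b..0x0e] <- [26 95 a4 90]
D5: mem[0x17..0x19] <- [95 a4 90]
query mem[0x0c]=0x95, mem[0x17]=0x95, mem[0x1a]=0x2e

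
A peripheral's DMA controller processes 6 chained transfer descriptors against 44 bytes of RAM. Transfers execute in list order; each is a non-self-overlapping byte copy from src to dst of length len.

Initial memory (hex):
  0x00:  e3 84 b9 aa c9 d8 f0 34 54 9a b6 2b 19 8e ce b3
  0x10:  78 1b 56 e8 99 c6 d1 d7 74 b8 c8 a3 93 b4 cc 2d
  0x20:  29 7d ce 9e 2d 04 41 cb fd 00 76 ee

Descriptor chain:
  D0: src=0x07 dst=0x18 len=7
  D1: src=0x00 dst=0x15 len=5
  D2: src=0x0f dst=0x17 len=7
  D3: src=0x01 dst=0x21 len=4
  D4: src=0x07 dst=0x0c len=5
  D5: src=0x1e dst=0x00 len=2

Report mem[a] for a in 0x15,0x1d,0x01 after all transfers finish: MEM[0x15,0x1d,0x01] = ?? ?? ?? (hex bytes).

D0: mem[0x18..0x1e] <- [34 54 9a b6 2b 19 8e]
D1: mem[0x15..0x19] <- [e3 84 b9 aa c9]
D2: mem[0x17..0x1d] <- [b3 78 1b 56 e8 99 e3]
D3: mem[0x21..0x24] <- [84 b9 aa c9]
D4: mem[0x0c..0x10] <- [34 54 9a b6 2b]
D5: mem[0x00..0x01] <- [8e 2d]
query mem[0x15]=0xe3, mem[0x1d]=0xe3, mem[0x01]=0x2d

MEM[0x15,0x1d,0x01] = e3 e3 2d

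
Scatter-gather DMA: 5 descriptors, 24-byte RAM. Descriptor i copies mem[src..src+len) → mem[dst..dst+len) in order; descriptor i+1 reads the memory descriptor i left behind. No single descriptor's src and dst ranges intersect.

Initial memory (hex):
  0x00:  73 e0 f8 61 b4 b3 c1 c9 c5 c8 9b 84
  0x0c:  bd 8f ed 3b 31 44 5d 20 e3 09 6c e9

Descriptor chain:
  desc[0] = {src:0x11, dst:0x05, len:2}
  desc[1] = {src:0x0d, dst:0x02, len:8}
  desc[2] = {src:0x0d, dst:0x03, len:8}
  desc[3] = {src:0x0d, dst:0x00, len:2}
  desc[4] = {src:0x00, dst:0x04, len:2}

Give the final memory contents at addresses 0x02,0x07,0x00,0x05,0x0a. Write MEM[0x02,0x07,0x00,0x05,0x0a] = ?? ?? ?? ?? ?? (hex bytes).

MEM[0x02,0x07,0x00,0x05,0x0a] = 8f 44 8f ed e3

D0: mem[0x05..0x06] <- [44 5d]
D1: mem[0x02..0x09] <- [8f ed 3b 31 44 5d 20 e3]
D2: mem[0x03..0x0a] <- [8f ed 3b 31 44 5d 20 e3]
D3: mem[0x00..0x01] <- [8f ed]
D4: mem[0x04..0x05] <- [8f ed]
query mem[0x02]=0x8f, mem[0x07]=0x44, mem[0x00]=0x8f, mem[0x05]=0xed, mem[0x0a]=0xe3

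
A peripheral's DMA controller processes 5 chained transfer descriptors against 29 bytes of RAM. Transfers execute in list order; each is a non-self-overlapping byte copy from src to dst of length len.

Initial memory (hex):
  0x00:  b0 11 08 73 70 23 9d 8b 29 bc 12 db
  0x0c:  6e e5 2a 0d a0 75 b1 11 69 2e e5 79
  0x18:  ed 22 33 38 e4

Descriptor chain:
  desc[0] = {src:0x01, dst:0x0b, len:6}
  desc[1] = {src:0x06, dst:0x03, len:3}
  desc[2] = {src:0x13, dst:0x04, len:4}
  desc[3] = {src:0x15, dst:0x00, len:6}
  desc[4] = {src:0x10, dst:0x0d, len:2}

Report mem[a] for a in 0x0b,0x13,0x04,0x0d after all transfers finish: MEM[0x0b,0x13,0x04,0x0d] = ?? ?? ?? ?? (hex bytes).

[0] 0x01->0x0b len=6 : 11 08 73 70 23 9d
[1] 0x06->0x03 len=3 : 9d 8b 29
[2] 0x13->0x04 len=4 : 11 69 2e e5
[3] 0x15->0x00 len=6 : 2e e5 79 ed 22 33
[4] 0x10->0x0d len=2 : 9d 75
query mem[0x0b]=0x11, mem[0x13]=0x11, mem[0x04]=0x22, mem[0x0d]=0x9d

MEM[0x0b,0x13,0x04,0x0d] = 11 11 22 9d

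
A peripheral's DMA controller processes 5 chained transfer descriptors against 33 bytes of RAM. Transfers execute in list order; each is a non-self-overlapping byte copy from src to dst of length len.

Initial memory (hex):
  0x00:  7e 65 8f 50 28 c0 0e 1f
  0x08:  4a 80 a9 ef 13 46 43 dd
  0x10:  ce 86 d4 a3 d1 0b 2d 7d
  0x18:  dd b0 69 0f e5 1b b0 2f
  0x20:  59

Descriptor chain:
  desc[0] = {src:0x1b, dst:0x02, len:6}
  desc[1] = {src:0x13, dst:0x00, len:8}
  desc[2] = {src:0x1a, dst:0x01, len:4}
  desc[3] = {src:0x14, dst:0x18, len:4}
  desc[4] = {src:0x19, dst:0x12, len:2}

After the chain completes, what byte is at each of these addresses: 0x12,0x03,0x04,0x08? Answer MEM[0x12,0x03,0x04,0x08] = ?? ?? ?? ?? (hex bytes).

  after D0: wrote 6B at 0x02 = 0fe51bb02f59
  after D1: wrote 8B at 0x00 = a3d10b2d7dddb069
  after D2: wrote 4B at 0x01 = 690fe51b
  after D3: wrote 4B at 0x18 = d10b2d7d
  after D4: wrote 2B at 0x12 = 0b2d
query mem[0x12]=0x0b, mem[0x03]=0xe5, mem[0x04]=0x1b, mem[0x08]=0x4a

MEM[0x12,0x03,0x04,0x08] = 0b e5 1b 4a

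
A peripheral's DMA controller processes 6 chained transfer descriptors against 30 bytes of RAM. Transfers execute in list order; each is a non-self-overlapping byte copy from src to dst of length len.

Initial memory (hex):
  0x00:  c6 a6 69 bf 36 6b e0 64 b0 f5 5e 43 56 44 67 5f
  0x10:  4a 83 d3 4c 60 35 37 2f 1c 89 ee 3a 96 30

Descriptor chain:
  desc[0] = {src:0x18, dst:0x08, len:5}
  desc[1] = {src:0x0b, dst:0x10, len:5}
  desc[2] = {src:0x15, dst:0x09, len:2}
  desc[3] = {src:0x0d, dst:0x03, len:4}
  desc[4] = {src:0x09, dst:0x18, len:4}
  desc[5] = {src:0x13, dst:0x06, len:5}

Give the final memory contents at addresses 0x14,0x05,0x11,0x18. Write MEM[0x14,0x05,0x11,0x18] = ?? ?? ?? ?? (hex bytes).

D0: mem[0x08..0x0c] <- [1c 89 ee 3a 96]
D1: mem[0x10..0x14] <- [3a 96 44 67 5f]
D2: mem[0x09..0x0a] <- [35 37]
D3: mem[0x03..0x06] <- [44 67 5f 3a]
D4: mem[0x18..0x1b] <- [35 37 3a 96]
D5: mem[0x06..0x0a] <- [67 5f 35 37 2f]
query mem[0x14]=0x5f, mem[0x05]=0x5f, mem[0x11]=0x96, mem[0x18]=0x35

MEM[0x14,0x05,0x11,0x18] = 5f 5f 96 35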